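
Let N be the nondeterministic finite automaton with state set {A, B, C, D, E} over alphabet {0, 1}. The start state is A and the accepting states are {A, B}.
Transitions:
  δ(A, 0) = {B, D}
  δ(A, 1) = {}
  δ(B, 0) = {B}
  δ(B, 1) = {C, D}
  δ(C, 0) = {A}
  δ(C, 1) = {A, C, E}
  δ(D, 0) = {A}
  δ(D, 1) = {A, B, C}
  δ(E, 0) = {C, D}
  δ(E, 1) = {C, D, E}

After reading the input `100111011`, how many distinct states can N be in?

0

Start: {A}
read 1: {}
The reachable set is empty and stays empty for the remaining 8 symbols.
Final reachable set {} has 0 states.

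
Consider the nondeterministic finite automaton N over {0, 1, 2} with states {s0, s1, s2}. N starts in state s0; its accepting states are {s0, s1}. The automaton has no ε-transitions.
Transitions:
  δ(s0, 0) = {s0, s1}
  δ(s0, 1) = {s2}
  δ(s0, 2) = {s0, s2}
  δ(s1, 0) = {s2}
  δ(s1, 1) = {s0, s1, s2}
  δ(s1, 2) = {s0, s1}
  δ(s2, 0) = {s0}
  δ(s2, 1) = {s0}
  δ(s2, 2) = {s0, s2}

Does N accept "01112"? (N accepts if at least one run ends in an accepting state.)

accepted

Start: {s0}
read 0: {s0, s1}
read 1: {s0, s1, s2}
read 1: {s0, s1, s2}
read 1: {s0, s1, s2}
read 2: {s0, s1, s2}
Reachable ∩ accepting = {s0, s1} — nonempty.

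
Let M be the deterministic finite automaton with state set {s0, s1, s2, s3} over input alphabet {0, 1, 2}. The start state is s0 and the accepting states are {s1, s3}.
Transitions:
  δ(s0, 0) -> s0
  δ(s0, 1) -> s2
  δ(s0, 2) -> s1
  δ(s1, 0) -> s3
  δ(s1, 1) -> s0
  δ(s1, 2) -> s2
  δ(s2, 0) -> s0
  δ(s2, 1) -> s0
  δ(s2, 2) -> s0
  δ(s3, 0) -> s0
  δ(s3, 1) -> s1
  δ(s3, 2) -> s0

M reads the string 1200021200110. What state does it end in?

s0 --1--> s2
s2 --2--> s0
s0 --0--> s0
s0 --0--> s0
s0 --0--> s0
s0 --2--> s1
s1 --1--> s0
s0 --2--> s1
s1 --0--> s3
s3 --0--> s0
s0 --1--> s2
s2 --1--> s0
s0 --0--> s0

s0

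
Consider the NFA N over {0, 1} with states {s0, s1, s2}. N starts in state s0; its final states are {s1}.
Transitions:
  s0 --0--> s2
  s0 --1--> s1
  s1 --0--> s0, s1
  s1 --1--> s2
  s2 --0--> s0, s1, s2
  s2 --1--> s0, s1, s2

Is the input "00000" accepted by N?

accepted

Start: {s0}
read 0: {s2}
read 0: {s0, s1, s2}
read 0: {s0, s1, s2}
read 0: {s0, s1, s2}
read 0: {s0, s1, s2}
Reachable ∩ accepting = {s1} — nonempty.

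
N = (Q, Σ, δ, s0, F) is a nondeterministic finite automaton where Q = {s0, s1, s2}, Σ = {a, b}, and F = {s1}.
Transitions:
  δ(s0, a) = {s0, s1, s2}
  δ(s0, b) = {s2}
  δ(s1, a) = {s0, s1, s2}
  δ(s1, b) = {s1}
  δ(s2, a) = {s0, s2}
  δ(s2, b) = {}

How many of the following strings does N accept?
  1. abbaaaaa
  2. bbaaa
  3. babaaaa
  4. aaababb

abbaaaaa: accepted
bbaaa: rejected
babaaaa: accepted
aaababb: accepted

3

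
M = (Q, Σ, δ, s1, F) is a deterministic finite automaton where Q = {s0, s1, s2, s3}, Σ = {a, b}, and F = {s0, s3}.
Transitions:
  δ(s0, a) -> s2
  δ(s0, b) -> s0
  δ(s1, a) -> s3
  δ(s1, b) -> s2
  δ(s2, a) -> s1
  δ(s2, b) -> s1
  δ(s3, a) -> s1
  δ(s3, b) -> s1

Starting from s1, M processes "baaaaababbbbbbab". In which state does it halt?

s1 --b--> s2
s2 --a--> s1
s1 --a--> s3
s3 --a--> s1
s1 --a--> s3
s3 --a--> s1
s1 --b--> s2
s2 --a--> s1
s1 --b--> s2
s2 --b--> s1
s1 --b--> s2
s2 --b--> s1
s1 --b--> s2
s2 --b--> s1
s1 --a--> s3
s3 --b--> s1

s1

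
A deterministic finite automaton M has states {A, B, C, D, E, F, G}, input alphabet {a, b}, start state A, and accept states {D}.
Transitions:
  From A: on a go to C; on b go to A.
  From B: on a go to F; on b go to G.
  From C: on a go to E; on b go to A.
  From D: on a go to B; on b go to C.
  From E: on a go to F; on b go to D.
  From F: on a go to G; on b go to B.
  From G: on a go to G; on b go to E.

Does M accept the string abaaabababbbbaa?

A --a--> C
C --b--> A
A --a--> C
C --a--> E
E --a--> F
F --b--> B
B --a--> F
F --b--> B
B --a--> F
F --b--> B
B --b--> G
G --b--> E
E --b--> D
D --a--> B
B --a--> F
End in state F, which is not an accepting state.

rejected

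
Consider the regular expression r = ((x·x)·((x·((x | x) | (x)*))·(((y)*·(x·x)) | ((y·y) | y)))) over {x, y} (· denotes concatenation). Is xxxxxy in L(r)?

yes

Split as xx·xxxy: (x·x) matches xx and ((x·((x|x)|(x)*))·(((y)*·(x·x))|((y·y)|y))) matches xxxy.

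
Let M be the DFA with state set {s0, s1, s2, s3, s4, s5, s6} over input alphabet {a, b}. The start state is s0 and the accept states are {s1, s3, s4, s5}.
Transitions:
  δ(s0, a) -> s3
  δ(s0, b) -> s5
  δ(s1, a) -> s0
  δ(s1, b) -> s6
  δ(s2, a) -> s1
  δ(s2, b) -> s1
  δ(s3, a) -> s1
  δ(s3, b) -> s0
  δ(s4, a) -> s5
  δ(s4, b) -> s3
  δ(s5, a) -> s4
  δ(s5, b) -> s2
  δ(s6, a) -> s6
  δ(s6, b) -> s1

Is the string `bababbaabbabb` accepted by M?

s0 --b--> s5
s5 --a--> s4
s4 --b--> s3
s3 --a--> s1
s1 --b--> s6
s6 --b--> s1
s1 --a--> s0
s0 --a--> s3
s3 --b--> s0
s0 --b--> s5
s5 --a--> s4
s4 --b--> s3
s3 --b--> s0
End in state s0, which is not an accepting state.

rejected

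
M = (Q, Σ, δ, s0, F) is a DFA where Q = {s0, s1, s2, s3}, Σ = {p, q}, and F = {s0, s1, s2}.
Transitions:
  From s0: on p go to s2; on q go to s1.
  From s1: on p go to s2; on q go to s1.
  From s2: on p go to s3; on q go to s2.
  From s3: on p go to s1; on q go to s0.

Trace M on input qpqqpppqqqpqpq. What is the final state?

s2

s0 --q--> s1
s1 --p--> s2
s2 --q--> s2
s2 --q--> s2
s2 --p--> s3
s3 --p--> s1
s1 --p--> s2
s2 --q--> s2
s2 --q--> s2
s2 --q--> s2
s2 --p--> s3
s3 --q--> s0
s0 --p--> s2
s2 --q--> s2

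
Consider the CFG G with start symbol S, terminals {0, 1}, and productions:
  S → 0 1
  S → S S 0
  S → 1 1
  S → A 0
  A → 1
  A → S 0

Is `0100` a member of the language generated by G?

S ⇒ A0 ⇒ S00 ⇒ 0100

yes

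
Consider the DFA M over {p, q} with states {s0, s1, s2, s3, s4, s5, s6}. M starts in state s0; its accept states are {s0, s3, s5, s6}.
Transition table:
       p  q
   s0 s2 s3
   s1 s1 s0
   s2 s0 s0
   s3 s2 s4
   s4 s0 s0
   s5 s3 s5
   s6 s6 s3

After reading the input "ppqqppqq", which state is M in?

s3

s0 --p--> s2
s2 --p--> s0
s0 --q--> s3
s3 --q--> s4
s4 --p--> s0
s0 --p--> s2
s2 --q--> s0
s0 --q--> s3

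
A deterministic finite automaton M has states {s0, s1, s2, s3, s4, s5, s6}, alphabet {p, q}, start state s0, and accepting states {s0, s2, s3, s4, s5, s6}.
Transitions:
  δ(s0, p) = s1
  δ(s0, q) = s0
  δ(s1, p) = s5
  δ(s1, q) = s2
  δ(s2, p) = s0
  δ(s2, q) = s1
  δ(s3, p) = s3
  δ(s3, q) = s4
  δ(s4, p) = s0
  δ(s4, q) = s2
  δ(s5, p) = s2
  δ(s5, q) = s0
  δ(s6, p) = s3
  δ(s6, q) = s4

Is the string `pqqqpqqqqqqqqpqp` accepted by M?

accepted

s0 --p--> s1
s1 --q--> s2
s2 --q--> s1
s1 --q--> s2
s2 --p--> s0
s0 --q--> s0
s0 --q--> s0
s0 --q--> s0
s0 --q--> s0
s0 --q--> s0
s0 --q--> s0
s0 --q--> s0
s0 --q--> s0
s0 --p--> s1
s1 --q--> s2
s2 --p--> s0
End in state s0, which is an accepting state.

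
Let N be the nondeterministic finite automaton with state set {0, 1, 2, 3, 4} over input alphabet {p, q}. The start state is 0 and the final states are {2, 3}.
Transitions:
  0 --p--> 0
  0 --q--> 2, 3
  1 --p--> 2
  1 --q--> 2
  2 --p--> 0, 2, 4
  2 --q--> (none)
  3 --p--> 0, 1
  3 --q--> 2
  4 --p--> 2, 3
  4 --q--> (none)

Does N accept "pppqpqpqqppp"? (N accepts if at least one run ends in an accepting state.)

accepted

Start: {0}
read p: {0}
read p: {0}
read p: {0}
read q: {2, 3}
read p: {0, 1, 2, 4}
read q: {2, 3}
read p: {0, 1, 2, 4}
read q: {2, 3}
read q: {2}
read p: {0, 2, 4}
read p: {0, 2, 3, 4}
read p: {0, 1, 2, 3, 4}
Reachable ∩ accepting = {2, 3} — nonempty.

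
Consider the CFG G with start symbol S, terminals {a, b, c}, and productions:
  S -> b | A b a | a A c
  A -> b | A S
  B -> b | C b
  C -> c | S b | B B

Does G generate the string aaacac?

no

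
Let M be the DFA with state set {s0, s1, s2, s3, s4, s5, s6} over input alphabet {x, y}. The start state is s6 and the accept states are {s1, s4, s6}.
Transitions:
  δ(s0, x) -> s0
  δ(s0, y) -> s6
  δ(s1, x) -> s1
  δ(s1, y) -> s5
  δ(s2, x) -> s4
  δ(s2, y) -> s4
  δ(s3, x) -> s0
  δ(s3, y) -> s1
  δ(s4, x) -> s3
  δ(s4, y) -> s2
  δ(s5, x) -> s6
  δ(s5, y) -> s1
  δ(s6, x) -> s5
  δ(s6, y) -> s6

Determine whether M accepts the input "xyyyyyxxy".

s6 --x--> s5
s5 --y--> s1
s1 --y--> s5
s5 --y--> s1
s1 --y--> s5
s5 --y--> s1
s1 --x--> s1
s1 --x--> s1
s1 --y--> s5
End in state s5, which is not an accepting state.

rejected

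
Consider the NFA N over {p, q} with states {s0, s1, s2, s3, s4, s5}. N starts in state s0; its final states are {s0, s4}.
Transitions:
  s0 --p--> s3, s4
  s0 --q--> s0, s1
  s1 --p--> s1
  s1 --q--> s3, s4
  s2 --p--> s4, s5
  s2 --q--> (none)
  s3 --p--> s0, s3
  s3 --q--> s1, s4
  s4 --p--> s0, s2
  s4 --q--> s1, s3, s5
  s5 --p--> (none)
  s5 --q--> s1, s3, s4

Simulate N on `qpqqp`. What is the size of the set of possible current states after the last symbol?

4

Start: {s0}
read q: {s0, s1}
read p: {s1, s3, s4}
read q: {s1, s3, s4, s5}
read q: {s1, s3, s4, s5}
read p: {s0, s1, s2, s3}
Final reachable set {s0, s1, s2, s3} has 4 states.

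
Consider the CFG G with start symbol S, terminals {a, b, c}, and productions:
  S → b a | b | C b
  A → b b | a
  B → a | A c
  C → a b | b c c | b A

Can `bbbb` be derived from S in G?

S ⇒ Cb ⇒ bAb ⇒ bbbb

yes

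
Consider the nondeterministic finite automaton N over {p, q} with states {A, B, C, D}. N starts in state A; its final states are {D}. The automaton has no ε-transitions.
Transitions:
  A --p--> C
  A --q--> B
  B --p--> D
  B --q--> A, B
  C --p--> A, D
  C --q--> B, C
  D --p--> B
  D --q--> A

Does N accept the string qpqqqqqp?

accepted

Start: {A}
read q: {B}
read p: {D}
read q: {A}
read q: {B}
read q: {A, B}
read q: {A, B}
read q: {A, B}
read p: {C, D}
Reachable ∩ accepting = {D} — nonempty.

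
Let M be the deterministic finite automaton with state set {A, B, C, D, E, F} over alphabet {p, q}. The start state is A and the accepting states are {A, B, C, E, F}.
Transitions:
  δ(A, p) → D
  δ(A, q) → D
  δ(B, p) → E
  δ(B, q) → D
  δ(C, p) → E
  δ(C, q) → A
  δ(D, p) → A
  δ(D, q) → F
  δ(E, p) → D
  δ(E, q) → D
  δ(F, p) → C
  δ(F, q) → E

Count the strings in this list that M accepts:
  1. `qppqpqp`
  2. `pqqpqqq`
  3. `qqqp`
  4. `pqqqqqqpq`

0

`qppqpqp`: rejected
`pqqpqqq`: rejected
`qqqp`: rejected
`pqqqqqqpq`: rejected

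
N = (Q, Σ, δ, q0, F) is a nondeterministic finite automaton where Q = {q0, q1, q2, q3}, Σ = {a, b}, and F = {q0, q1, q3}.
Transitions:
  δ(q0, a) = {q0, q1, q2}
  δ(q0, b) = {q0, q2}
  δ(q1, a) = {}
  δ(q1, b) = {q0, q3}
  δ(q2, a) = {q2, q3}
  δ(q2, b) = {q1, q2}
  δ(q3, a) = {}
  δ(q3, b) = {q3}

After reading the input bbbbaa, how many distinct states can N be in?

4

Start: {q0}
read b: {q0, q2}
read b: {q0, q1, q2}
read b: {q0, q1, q2, q3}
read b: {q0, q1, q2, q3}
read a: {q0, q1, q2, q3}
read a: {q0, q1, q2, q3}
Final reachable set {q0, q1, q2, q3} has 4 states.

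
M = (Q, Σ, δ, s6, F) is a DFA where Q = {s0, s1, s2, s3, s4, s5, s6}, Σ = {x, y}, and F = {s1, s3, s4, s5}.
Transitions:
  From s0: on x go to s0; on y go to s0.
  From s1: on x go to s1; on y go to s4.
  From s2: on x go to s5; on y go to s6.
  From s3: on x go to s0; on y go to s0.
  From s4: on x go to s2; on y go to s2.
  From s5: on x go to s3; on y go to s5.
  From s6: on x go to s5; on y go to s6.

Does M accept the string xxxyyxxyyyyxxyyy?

rejected

s6 --x--> s5
s5 --x--> s3
s3 --x--> s0
s0 --y--> s0
s0 --y--> s0
s0 --x--> s0
s0 --x--> s0
s0 --y--> s0
s0 --y--> s0
s0 --y--> s0
s0 --y--> s0
s0 --x--> s0
s0 --x--> s0
s0 --y--> s0
s0 --y--> s0
s0 --y--> s0
End in state s0, which is not an accepting state.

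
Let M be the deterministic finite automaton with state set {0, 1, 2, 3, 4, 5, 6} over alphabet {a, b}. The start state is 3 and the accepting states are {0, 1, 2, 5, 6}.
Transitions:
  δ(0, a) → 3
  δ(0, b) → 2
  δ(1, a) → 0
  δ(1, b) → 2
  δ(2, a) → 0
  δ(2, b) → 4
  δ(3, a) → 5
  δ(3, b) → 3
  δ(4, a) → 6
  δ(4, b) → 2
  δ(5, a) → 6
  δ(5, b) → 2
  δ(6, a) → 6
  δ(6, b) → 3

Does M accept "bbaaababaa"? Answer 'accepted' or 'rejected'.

rejected

3 --b--> 3
3 --b--> 3
3 --a--> 5
5 --a--> 6
6 --a--> 6
6 --b--> 3
3 --a--> 5
5 --b--> 2
2 --a--> 0
0 --a--> 3
End in state 3, which is not an accepting state.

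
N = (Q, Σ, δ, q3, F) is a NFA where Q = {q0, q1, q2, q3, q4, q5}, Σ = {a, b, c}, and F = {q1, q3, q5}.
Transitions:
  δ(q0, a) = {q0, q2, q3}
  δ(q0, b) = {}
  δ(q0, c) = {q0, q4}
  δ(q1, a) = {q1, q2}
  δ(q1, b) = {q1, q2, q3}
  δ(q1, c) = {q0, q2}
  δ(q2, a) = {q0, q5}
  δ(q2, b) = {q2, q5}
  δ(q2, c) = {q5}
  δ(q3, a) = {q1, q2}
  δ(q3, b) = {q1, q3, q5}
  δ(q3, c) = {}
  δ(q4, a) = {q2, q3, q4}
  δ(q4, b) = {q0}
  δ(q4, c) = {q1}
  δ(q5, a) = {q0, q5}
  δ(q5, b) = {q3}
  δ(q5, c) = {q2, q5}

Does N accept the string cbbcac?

rejected

Start: {q3}
read c: {}
The reachable set is empty and stays empty for the remaining 5 symbols.
Reachable ∩ accepting = {} — empty.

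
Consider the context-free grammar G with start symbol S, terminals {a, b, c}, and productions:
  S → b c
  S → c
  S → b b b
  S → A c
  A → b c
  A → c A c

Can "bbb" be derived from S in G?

S ⇒ bbb

yes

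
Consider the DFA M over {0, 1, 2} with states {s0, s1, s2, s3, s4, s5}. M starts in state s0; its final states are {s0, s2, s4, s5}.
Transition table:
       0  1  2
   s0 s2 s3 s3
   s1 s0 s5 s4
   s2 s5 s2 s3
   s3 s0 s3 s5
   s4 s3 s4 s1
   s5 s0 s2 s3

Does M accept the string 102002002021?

s0 --1--> s3
s3 --0--> s0
s0 --2--> s3
s3 --0--> s0
s0 --0--> s2
s2 --2--> s3
s3 --0--> s0
s0 --0--> s2
s2 --2--> s3
s3 --0--> s0
s0 --2--> s3
s3 --1--> s3
End in state s3, which is not an accepting state.

rejected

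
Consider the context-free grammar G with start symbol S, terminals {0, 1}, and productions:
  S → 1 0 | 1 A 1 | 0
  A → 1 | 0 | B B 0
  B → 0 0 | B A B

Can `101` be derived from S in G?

S ⇒ 1A1 ⇒ 101

yes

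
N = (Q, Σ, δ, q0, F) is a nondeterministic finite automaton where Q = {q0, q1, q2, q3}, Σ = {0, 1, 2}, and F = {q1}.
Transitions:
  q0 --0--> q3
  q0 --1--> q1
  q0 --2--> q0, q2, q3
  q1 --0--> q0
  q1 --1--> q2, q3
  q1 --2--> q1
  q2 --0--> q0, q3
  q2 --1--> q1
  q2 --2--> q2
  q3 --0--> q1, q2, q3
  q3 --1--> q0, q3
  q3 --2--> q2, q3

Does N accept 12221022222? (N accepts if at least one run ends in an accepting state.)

Start: {q0}
read 1: {q1}
read 2: {q1}
read 2: {q1}
read 2: {q1}
read 1: {q2, q3}
read 0: {q0, q1, q2, q3}
read 2: {q0, q1, q2, q3}
read 2: {q0, q1, q2, q3}
read 2: {q0, q1, q2, q3}
read 2: {q0, q1, q2, q3}
read 2: {q0, q1, q2, q3}
Reachable ∩ accepting = {q1} — nonempty.

accepted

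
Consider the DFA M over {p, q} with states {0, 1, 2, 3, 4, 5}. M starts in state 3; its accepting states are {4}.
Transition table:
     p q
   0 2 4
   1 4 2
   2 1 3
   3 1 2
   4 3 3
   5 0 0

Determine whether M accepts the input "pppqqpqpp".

accepted

3 --p--> 1
1 --p--> 4
4 --p--> 3
3 --q--> 2
2 --q--> 3
3 --p--> 1
1 --q--> 2
2 --p--> 1
1 --p--> 4
End in state 4, which is an accepting state.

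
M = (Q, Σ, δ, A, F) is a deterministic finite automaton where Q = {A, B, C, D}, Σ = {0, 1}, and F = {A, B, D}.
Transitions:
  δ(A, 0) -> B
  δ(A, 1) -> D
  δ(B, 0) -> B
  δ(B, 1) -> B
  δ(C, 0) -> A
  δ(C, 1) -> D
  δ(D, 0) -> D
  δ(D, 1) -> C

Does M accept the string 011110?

A --0--> B
B --1--> B
B --1--> B
B --1--> B
B --1--> B
B --0--> B
End in state B, which is an accepting state.

accepted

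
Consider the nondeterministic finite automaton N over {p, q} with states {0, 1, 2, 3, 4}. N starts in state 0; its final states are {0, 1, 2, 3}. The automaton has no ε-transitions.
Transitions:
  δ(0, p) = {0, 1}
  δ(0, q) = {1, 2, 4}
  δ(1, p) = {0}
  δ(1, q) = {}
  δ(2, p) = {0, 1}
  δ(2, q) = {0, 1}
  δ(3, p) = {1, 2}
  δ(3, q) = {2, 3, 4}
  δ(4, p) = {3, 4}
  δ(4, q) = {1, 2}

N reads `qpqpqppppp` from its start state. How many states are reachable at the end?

Start: {0}
read q: {1, 2, 4}
read p: {0, 1, 3, 4}
read q: {1, 2, 3, 4}
read p: {0, 1, 2, 3, 4}
read q: {0, 1, 2, 3, 4}
read p: {0, 1, 2, 3, 4}
read p: {0, 1, 2, 3, 4}
read p: {0, 1, 2, 3, 4}
read p: {0, 1, 2, 3, 4}
read p: {0, 1, 2, 3, 4}
Final reachable set {0, 1, 2, 3, 4} has 5 states.

5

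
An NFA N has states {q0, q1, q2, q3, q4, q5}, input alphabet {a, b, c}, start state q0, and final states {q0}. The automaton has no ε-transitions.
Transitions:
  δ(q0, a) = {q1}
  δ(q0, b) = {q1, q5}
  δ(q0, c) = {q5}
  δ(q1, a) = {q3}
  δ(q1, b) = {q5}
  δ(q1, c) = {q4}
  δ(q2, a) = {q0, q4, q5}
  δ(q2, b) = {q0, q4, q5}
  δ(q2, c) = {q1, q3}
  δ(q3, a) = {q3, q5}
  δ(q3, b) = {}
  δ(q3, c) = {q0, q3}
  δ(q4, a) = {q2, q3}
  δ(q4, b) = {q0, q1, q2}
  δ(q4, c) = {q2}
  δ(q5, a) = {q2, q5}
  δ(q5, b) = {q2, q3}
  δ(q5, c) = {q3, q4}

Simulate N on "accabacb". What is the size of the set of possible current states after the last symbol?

Start: {q0}
read a: {q1}
read c: {q4}
read c: {q2}
read a: {q0, q4, q5}
read b: {q0, q1, q2, q3, q5}
read a: {q0, q1, q2, q3, q4, q5}
read c: {q0, q1, q2, q3, q4, q5}
read b: {q0, q1, q2, q3, q4, q5}
Final reachable set {q0, q1, q2, q3, q4, q5} has 6 states.

6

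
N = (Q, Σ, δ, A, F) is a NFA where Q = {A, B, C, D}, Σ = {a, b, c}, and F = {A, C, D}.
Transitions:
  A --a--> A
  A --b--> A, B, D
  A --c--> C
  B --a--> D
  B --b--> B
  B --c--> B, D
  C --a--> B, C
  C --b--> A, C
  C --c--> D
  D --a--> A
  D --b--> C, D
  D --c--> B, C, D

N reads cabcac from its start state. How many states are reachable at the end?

3

Start: {A}
read c: {C}
read a: {B, C}
read b: {A, B, C}
read c: {B, C, D}
read a: {A, B, C, D}
read c: {B, C, D}
Final reachable set {B, C, D} has 3 states.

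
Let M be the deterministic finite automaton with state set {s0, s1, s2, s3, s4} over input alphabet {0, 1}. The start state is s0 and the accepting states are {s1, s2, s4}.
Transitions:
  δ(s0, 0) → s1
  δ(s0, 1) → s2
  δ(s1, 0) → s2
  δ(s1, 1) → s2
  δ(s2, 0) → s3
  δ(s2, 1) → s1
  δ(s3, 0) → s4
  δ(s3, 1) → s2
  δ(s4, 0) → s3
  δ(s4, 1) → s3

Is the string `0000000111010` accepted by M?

s0 --0--> s1
s1 --0--> s2
s2 --0--> s3
s3 --0--> s4
s4 --0--> s3
s3 --0--> s4
s4 --0--> s3
s3 --1--> s2
s2 --1--> s1
s1 --1--> s2
s2 --0--> s3
s3 --1--> s2
s2 --0--> s3
End in state s3, which is not an accepting state.

rejected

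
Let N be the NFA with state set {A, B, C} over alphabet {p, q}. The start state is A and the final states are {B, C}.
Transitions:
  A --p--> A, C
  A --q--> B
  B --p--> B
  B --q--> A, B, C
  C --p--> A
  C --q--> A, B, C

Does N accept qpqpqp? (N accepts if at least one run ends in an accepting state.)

accepted

Start: {A}
read q: {B}
read p: {B}
read q: {A, B, C}
read p: {A, B, C}
read q: {A, B, C}
read p: {A, B, C}
Reachable ∩ accepting = {B, C} — nonempty.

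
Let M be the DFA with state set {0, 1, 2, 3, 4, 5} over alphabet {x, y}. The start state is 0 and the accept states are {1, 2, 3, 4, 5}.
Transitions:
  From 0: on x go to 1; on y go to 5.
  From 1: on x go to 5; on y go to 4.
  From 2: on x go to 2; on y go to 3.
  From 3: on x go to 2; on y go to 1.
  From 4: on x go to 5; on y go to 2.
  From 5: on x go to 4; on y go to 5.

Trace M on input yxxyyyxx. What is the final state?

0 --y--> 5
5 --x--> 4
4 --x--> 5
5 --y--> 5
5 --y--> 5
5 --y--> 5
5 --x--> 4
4 --x--> 5

5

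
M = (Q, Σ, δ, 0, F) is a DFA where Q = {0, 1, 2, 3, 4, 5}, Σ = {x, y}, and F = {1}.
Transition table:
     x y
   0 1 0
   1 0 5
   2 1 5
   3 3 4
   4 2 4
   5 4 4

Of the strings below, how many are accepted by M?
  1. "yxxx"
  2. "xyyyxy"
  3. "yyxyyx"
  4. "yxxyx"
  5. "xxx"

"yxxx": accepted
"xyyyxy": rejected
"yyxyyx": rejected
"yxxyx": accepted
"xxx": accepted

3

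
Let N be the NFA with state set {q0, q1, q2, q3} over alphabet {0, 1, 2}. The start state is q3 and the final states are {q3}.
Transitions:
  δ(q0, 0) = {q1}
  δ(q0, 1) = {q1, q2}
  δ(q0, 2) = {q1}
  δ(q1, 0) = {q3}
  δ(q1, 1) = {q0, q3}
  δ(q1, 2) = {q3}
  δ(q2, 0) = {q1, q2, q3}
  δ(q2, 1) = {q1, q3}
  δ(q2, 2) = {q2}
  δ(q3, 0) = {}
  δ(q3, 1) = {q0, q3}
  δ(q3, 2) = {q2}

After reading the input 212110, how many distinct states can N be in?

3

Start: {q3}
read 2: {q2}
read 1: {q1, q3}
read 2: {q2, q3}
read 1: {q0, q1, q3}
read 1: {q0, q1, q2, q3}
read 0: {q1, q2, q3}
Final reachable set {q1, q2, q3} has 3 states.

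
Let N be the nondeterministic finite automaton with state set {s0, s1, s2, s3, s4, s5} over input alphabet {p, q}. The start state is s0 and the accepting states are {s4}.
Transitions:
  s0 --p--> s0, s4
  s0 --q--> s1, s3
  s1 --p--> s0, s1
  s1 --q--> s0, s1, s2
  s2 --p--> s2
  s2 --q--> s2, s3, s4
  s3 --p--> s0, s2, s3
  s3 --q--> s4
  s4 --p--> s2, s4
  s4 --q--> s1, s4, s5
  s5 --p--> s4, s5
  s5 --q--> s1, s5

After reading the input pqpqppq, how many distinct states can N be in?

6

Start: {s0}
read p: {s0, s4}
read q: {s1, s3, s4, s5}
read p: {s0, s1, s2, s3, s4, s5}
read q: {s0, s1, s2, s3, s4, s5}
read p: {s0, s1, s2, s3, s4, s5}
read p: {s0, s1, s2, s3, s4, s5}
read q: {s0, s1, s2, s3, s4, s5}
Final reachable set {s0, s1, s2, s3, s4, s5} has 6 states.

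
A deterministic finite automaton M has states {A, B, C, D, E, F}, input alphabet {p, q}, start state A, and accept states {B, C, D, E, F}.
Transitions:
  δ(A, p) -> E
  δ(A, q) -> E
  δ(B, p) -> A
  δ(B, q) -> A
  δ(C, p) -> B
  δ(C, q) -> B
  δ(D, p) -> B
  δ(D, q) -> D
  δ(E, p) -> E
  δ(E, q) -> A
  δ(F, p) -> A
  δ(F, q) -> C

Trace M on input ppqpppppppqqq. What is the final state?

A --p--> E
E --p--> E
E --q--> A
A --p--> E
E --p--> E
E --p--> E
E --p--> E
E --p--> E
E --p--> E
E --p--> E
E --q--> A
A --q--> E
E --q--> A

A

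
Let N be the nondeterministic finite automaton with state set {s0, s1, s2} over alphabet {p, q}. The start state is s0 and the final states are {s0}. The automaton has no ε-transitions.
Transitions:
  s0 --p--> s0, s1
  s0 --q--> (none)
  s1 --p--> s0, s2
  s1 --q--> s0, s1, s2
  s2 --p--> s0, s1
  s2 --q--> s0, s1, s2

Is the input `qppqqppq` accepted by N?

rejected

Start: {s0}
read q: {}
The reachable set is empty and stays empty for the remaining 7 symbols.
Reachable ∩ accepting = {} — empty.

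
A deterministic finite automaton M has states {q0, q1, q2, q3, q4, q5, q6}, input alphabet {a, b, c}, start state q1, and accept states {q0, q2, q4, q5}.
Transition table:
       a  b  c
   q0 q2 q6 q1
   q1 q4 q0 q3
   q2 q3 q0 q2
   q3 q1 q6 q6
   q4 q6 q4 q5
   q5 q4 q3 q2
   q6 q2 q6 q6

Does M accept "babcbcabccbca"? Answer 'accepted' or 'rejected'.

accepted

q1 --b--> q0
q0 --a--> q2
q2 --b--> q0
q0 --c--> q1
q1 --b--> q0
q0 --c--> q1
q1 --a--> q4
q4 --b--> q4
q4 --c--> q5
q5 --c--> q2
q2 --b--> q0
q0 --c--> q1
q1 --a--> q4
End in state q4, which is an accepting state.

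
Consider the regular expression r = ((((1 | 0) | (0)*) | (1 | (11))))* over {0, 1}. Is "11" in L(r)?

Split into 2 pieces 1 · 1; each matches (((1|0)|(0)*)|(1|(11))).

yes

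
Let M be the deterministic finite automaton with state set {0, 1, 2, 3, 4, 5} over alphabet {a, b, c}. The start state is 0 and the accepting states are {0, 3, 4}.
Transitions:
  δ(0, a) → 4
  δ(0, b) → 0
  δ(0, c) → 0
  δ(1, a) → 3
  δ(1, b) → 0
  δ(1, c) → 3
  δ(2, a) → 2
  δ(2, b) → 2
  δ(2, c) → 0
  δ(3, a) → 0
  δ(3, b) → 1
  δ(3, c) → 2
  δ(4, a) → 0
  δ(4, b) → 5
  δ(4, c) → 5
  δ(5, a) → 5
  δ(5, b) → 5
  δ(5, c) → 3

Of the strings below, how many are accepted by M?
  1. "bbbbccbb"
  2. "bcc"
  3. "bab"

"bbbbccbb": accepted
"bcc": accepted
"bab": rejected

2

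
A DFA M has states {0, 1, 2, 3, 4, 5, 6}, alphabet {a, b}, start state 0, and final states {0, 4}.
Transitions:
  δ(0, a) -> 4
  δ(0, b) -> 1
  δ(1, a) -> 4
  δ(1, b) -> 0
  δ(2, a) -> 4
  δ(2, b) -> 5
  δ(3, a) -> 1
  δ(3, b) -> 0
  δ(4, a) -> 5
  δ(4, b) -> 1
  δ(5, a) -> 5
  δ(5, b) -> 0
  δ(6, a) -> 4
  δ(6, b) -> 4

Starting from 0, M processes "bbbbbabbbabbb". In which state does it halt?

0 --b--> 1
1 --b--> 0
0 --b--> 1
1 --b--> 0
0 --b--> 1
1 --a--> 4
4 --b--> 1
1 --b--> 0
0 --b--> 1
1 --a--> 4
4 --b--> 1
1 --b--> 0
0 --b--> 1

1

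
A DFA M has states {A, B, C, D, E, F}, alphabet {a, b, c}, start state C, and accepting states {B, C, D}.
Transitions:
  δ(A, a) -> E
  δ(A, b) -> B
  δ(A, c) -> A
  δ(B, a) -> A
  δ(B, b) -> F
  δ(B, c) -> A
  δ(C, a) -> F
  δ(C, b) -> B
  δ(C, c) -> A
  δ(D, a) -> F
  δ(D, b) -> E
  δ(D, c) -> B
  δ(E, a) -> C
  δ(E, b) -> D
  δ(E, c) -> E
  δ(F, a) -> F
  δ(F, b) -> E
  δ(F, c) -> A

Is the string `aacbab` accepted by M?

C --a--> F
F --a--> F
F --c--> A
A --b--> B
B --a--> A
A --b--> B
End in state B, which is an accepting state.

accepted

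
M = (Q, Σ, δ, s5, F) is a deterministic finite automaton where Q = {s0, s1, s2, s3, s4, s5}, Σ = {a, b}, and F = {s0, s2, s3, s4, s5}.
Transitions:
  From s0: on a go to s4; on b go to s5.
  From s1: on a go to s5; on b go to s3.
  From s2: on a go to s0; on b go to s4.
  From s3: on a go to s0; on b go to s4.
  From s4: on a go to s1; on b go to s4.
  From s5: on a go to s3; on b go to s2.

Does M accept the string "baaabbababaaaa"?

rejected

s5 --b--> s2
s2 --a--> s0
s0 --a--> s4
s4 --a--> s1
s1 --b--> s3
s3 --b--> s4
s4 --a--> s1
s1 --b--> s3
s3 --a--> s0
s0 --b--> s5
s5 --a--> s3
s3 --a--> s0
s0 --a--> s4
s4 --a--> s1
End in state s1, which is not an accepting state.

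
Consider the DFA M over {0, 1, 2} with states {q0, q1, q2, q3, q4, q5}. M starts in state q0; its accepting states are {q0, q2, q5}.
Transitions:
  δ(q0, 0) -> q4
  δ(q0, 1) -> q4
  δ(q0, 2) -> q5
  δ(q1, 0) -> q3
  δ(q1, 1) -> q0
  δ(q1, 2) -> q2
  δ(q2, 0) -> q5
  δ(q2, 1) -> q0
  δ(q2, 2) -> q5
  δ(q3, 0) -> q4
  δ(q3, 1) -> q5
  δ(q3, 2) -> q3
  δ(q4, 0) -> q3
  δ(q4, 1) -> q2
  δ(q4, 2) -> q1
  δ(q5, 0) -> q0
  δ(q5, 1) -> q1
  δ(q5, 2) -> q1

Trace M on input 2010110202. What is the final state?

q0 --2--> q5
q5 --0--> q0
q0 --1--> q4
q4 --0--> q3
q3 --1--> q5
q5 --1--> q1
q1 --0--> q3
q3 --2--> q3
q3 --0--> q4
q4 --2--> q1

q1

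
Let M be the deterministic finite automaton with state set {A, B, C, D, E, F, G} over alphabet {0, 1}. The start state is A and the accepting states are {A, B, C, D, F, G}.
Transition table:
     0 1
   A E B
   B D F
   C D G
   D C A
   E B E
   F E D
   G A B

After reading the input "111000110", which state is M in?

A --1--> B
B --1--> F
F --1--> D
D --0--> C
C --0--> D
D --0--> C
C --1--> G
G --1--> B
B --0--> D

D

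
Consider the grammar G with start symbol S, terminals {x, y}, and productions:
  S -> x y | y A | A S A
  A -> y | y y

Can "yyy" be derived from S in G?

S ⇒ yA ⇒ yyy

yes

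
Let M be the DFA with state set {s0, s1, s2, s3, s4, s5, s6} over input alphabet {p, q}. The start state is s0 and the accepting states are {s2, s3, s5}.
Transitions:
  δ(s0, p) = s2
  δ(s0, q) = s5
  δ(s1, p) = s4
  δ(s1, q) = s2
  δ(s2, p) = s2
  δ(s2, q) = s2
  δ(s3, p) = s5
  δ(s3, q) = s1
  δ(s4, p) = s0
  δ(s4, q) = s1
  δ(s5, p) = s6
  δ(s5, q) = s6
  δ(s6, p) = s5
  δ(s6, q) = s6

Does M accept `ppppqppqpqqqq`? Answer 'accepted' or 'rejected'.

accepted

s0 --p--> s2
s2 --p--> s2
s2 --p--> s2
s2 --p--> s2
s2 --q--> s2
s2 --p--> s2
s2 --p--> s2
s2 --q--> s2
s2 --p--> s2
s2 --q--> s2
s2 --q--> s2
s2 --q--> s2
s2 --q--> s2
End in state s2, which is an accepting state.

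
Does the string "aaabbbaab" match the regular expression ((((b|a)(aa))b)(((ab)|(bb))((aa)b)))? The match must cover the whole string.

Split as aaab·bbaab: (((b|a)(aa))b) matches aaab and (((ab)|(bb))((aa)b)) matches bbaab.

yes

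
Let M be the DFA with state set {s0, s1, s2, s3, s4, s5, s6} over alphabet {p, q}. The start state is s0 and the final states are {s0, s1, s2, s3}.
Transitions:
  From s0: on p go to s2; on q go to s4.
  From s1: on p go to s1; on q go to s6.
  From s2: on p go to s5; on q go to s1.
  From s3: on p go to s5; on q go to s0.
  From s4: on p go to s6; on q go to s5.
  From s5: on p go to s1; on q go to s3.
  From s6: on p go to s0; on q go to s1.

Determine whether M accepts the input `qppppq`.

s0 --q--> s4
s4 --p--> s6
s6 --p--> s0
s0 --p--> s2
s2 --p--> s5
s5 --q--> s3
End in state s3, which is an accepting state.

accepted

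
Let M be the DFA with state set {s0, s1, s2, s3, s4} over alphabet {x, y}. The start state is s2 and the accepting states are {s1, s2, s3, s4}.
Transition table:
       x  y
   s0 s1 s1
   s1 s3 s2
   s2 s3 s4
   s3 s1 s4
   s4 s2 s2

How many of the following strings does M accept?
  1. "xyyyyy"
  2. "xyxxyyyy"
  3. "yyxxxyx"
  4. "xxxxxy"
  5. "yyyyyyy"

"xyyyyy": accepted
"xyxxyyyy": accepted
"yyxxxyx": accepted
"xxxxxy": accepted
"yyyyyyy": accepted

5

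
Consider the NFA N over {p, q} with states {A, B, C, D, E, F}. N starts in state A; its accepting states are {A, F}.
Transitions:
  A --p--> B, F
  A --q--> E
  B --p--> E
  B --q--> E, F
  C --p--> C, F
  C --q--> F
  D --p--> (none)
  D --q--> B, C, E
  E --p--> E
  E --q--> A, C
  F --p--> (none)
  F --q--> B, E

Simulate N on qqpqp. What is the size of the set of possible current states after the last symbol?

1

Start: {A}
read q: {E}
read q: {A, C}
read p: {B, C, F}
read q: {B, E, F}
read p: {E}
Final reachable set {E} has 1 state.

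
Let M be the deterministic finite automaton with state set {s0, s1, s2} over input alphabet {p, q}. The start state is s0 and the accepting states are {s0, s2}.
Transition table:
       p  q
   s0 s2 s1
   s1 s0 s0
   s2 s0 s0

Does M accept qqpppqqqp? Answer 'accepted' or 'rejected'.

s0 --q--> s1
s1 --q--> s0
s0 --p--> s2
s2 --p--> s0
s0 --p--> s2
s2 --q--> s0
s0 --q--> s1
s1 --q--> s0
s0 --p--> s2
End in state s2, which is an accepting state.

accepted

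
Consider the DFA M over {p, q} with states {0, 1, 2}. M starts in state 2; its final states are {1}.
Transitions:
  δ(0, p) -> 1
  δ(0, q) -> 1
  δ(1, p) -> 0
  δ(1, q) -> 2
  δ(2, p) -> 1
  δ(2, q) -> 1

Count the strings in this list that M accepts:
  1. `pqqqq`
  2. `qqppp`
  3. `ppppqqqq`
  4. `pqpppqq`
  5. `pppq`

`pqqqq`: accepted
`qqppp`: accepted
`ppppqqqq`: rejected
`pqpppqq`: accepted
`pppq`: rejected

3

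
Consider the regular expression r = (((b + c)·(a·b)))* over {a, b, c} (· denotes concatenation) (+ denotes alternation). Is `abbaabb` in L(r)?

no

abbaabb cannot be split into zero or more pieces each matching ((b+c)·(a·b)).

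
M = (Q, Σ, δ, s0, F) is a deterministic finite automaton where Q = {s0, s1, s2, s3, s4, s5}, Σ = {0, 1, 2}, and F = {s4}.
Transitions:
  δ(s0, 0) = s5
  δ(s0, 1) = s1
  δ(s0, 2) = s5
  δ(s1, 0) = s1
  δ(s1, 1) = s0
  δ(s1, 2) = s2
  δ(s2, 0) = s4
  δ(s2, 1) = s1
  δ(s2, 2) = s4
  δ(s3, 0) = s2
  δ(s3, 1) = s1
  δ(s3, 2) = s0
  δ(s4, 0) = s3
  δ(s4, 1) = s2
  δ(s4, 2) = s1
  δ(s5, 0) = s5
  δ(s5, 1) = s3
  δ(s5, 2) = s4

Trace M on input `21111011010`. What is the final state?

s0 --2--> s5
s5 --1--> s3
s3 --1--> s1
s1 --1--> s0
s0 --1--> s1
s1 --0--> s1
s1 --1--> s0
s0 --1--> s1
s1 --0--> s1
s1 --1--> s0
s0 --0--> s5

s5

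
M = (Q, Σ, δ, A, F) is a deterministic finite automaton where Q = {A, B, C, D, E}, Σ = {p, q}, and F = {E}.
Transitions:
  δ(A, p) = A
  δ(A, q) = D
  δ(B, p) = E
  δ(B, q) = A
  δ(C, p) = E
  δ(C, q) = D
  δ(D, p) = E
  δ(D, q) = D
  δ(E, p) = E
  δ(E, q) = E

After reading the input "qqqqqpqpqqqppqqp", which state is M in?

A --q--> D
D --q--> D
D --q--> D
D --q--> D
D --q--> D
D --p--> E
E --q--> E
E --p--> E
E --q--> E
E --q--> E
E --q--> E
E --p--> E
E --p--> E
E --q--> E
E --q--> E
E --p--> E

E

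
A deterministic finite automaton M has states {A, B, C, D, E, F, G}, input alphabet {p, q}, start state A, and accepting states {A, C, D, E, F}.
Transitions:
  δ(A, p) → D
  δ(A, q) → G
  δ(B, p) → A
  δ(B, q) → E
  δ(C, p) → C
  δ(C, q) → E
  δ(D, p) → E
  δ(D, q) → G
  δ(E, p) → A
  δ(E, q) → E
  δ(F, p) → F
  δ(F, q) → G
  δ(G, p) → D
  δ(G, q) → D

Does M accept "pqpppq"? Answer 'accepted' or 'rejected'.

rejected

A --p--> D
D --q--> G
G --p--> D
D --p--> E
E --p--> A
A --q--> G
End in state G, which is not an accepting state.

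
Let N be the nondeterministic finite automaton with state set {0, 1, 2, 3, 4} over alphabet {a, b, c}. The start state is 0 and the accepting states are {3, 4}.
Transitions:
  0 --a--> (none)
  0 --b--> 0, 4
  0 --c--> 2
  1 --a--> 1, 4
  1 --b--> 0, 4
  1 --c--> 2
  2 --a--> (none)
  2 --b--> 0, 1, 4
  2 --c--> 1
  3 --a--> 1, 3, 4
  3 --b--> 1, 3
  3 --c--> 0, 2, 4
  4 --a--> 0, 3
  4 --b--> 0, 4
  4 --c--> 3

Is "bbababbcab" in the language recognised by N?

Start: {0}
read b: {0, 4}
read b: {0, 4}
read a: {0, 3}
read b: {0, 1, 3, 4}
read a: {0, 1, 3, 4}
read b: {0, 1, 3, 4}
read b: {0, 1, 3, 4}
read c: {0, 2, 3, 4}
read a: {0, 1, 3, 4}
read b: {0, 1, 3, 4}
Reachable ∩ accepting = {3, 4} — nonempty.

accepted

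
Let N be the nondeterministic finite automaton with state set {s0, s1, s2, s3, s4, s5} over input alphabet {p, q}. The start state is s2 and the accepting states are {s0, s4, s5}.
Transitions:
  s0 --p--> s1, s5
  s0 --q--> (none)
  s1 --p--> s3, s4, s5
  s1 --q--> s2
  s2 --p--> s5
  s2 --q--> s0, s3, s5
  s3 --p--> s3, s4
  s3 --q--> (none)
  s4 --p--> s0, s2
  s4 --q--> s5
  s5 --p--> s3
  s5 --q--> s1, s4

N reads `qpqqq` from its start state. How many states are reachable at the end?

Start: {s2}
read q: {s0, s3, s5}
read p: {s1, s3, s4, s5}
read q: {s1, s2, s4, s5}
read q: {s0, s1, s2, s3, s4, s5}
read q: {s0, s1, s2, s3, s4, s5}
Final reachable set {s0, s1, s2, s3, s4, s5} has 6 states.

6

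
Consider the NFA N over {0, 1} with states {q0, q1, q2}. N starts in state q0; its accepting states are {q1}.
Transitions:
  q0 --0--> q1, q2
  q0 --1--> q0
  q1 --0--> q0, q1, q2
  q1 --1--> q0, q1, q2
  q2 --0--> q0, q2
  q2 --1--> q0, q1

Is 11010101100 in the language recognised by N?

accepted

Start: {q0}
read 1: {q0}
read 1: {q0}
read 0: {q1, q2}
read 1: {q0, q1, q2}
read 0: {q0, q1, q2}
read 1: {q0, q1, q2}
read 0: {q0, q1, q2}
read 1: {q0, q1, q2}
read 1: {q0, q1, q2}
read 0: {q0, q1, q2}
read 0: {q0, q1, q2}
Reachable ∩ accepting = {q1} — nonempty.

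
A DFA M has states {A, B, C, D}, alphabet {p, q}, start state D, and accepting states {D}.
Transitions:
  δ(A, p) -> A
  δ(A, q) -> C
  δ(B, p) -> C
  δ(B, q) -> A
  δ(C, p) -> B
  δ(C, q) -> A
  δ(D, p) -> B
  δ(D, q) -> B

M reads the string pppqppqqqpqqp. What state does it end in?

B

D --p--> B
B --p--> C
C --p--> B
B --q--> A
A --p--> A
A --p--> A
A --q--> C
C --q--> A
A --q--> C
C --p--> B
B --q--> A
A --q--> C
C --p--> B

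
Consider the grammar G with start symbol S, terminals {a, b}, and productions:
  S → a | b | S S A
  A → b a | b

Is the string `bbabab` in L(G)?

yes

S ⇒ SSA ⇒ bSA ⇒ bSSAA ⇒ bbSAA ⇒ bbaAA ⇒ bbabaA ⇒ bbabab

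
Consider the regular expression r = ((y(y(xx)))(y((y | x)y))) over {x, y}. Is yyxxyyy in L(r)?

Split as yyxx·yyy: (y(y(xx))) matches yyxx and (y((y|x)y)) matches yyy.

yes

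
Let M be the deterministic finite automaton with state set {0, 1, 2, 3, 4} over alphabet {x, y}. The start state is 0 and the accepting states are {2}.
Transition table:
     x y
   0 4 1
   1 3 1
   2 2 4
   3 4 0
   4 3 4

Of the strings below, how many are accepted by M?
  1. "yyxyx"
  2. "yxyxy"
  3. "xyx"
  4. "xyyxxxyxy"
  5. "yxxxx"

"yyxyx": rejected
"yxyxy": rejected
"xyx": rejected
"xyyxxxyxy": rejected
"yxxxx": rejected

0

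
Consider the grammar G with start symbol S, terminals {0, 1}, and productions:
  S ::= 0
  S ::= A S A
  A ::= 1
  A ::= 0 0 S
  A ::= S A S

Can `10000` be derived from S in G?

yes

S ⇒ ASA ⇒ 1SA ⇒ 10A ⇒ 1000S ⇒ 10000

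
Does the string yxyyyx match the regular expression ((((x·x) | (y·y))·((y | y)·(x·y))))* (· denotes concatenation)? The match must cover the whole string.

no

yxyyyx cannot be split into zero or more pieces each matching (((x·x)|(y·y))·((y|y)·(x·y))).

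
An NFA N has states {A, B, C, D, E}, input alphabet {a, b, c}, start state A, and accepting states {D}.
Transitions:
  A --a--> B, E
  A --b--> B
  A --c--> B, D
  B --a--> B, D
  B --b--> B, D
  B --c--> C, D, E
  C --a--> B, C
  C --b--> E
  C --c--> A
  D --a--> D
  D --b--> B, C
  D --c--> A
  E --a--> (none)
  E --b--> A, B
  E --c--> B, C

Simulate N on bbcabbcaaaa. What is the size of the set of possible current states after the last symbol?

Start: {A}
read b: {B}
read b: {B, D}
read c: {A, C, D, E}
read a: {B, C, D, E}
read b: {A, B, C, D, E}
read b: {A, B, C, D, E}
read c: {A, B, C, D, E}
read a: {B, C, D, E}
read a: {B, C, D}
read a: {B, C, D}
read a: {B, C, D}
Final reachable set {B, C, D} has 3 states.

3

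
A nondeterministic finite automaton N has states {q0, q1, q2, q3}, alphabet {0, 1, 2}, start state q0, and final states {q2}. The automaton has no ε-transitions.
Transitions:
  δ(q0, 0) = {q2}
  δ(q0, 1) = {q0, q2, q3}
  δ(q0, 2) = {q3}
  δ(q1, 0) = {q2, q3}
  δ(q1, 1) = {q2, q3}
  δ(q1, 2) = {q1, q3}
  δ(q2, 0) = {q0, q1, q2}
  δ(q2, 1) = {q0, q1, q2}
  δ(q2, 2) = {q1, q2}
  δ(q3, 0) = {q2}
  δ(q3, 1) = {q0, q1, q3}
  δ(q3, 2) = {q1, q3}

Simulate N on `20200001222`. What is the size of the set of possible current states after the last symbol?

Start: {q0}
read 2: {q3}
read 0: {q2}
read 2: {q1, q2}
read 0: {q0, q1, q2, q3}
read 0: {q0, q1, q2, q3}
read 0: {q0, q1, q2, q3}
read 0: {q0, q1, q2, q3}
read 1: {q0, q1, q2, q3}
read 2: {q1, q2, q3}
read 2: {q1, q2, q3}
read 2: {q1, q2, q3}
Final reachable set {q1, q2, q3} has 3 states.

3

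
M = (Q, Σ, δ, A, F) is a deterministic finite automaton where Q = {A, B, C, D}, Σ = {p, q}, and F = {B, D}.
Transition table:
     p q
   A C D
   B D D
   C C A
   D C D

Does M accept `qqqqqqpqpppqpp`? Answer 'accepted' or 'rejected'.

rejected

A --q--> D
D --q--> D
D --q--> D
D --q--> D
D --q--> D
D --q--> D
D --p--> C
C --q--> A
A --p--> C
C --p--> C
C --p--> C
C --q--> A
A --p--> C
C --p--> C
End in state C, which is not an accepting state.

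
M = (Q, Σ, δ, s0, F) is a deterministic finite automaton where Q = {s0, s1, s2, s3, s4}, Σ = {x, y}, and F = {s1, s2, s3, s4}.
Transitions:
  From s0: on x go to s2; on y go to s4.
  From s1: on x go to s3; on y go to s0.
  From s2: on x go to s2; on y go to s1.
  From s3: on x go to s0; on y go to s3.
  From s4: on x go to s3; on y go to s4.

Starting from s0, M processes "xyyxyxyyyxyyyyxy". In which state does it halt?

s0 --x--> s2
s2 --y--> s1
s1 --y--> s0
s0 --x--> s2
s2 --y--> s1
s1 --x--> s3
s3 --y--> s3
s3 --y--> s3
s3 --y--> s3
s3 --x--> s0
s0 --y--> s4
s4 --y--> s4
s4 --y--> s4
s4 --y--> s4
s4 --x--> s3
s3 --y--> s3

s3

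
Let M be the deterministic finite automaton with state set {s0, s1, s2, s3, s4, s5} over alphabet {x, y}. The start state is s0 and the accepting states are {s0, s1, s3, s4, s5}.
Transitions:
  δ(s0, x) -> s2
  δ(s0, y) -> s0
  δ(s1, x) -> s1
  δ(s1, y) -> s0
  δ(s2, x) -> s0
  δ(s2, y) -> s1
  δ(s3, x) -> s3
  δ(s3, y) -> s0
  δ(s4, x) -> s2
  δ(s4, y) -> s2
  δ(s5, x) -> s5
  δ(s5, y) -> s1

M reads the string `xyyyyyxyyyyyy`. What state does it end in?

s0 --x--> s2
s2 --y--> s1
s1 --y--> s0
s0 --y--> s0
s0 --y--> s0
s0 --y--> s0
s0 --x--> s2
s2 --y--> s1
s1 --y--> s0
s0 --y--> s0
s0 --y--> s0
s0 --y--> s0
s0 --y--> s0

s0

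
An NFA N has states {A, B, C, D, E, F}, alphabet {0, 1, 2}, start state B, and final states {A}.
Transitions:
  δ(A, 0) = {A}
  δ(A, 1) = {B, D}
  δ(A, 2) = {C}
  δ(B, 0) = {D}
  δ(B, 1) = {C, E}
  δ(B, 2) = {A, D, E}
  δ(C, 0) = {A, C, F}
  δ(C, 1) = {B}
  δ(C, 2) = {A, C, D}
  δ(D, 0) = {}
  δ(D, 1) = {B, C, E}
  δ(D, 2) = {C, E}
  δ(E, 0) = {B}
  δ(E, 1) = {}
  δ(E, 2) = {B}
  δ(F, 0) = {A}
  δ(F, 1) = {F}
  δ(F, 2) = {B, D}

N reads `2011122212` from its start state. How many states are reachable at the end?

Start: {B}
read 2: {A, D, E}
read 0: {A, B}
read 1: {B, C, D, E}
read 1: {B, C, E}
read 1: {B, C, E}
read 2: {A, B, C, D, E}
read 2: {A, B, C, D, E}
read 2: {A, B, C, D, E}
read 1: {B, C, D, E}
read 2: {A, B, C, D, E}
Final reachable set {A, B, C, D, E} has 5 states.

5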